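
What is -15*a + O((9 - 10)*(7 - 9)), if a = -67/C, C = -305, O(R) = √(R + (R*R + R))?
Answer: -201/61 + 2*√2 ≈ -0.46665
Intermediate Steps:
O(R) = √(R² + 2*R) (O(R) = √(R + (R² + R)) = √(R + (R + R²)) = √(R² + 2*R))
a = 67/305 (a = -67/(-305) = -67*(-1/305) = 67/305 ≈ 0.21967)
-15*a + O((9 - 10)*(7 - 9)) = -15*67/305 + √(((9 - 10)*(7 - 9))*(2 + (9 - 10)*(7 - 9))) = -201/61 + √((-1*(-2))*(2 - 1*(-2))) = -201/61 + √(2*(2 + 2)) = -201/61 + √(2*4) = -201/61 + √8 = -201/61 + 2*√2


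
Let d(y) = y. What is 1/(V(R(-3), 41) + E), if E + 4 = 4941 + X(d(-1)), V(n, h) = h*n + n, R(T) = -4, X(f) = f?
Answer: 1/4768 ≈ 0.00020973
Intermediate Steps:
V(n, h) = n + h*n
E = 4936 (E = -4 + (4941 - 1) = -4 + 4940 = 4936)
1/(V(R(-3), 41) + E) = 1/(-4*(1 + 41) + 4936) = 1/(-4*42 + 4936) = 1/(-168 + 4936) = 1/4768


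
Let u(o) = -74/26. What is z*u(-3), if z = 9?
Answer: -333/13 ≈ -25.615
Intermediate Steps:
u(o) = -37/13 (u(o) = -74*1/26 = -37/13)
z*u(-3) = 9*(-37/13) = -333/13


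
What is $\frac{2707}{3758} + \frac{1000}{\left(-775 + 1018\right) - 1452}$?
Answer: $- \frac{485237}{4543422} \approx -0.1068$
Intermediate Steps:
$\frac{2707}{3758} + \frac{1000}{\left(-775 + 1018\right) - 1452} = 2707 \cdot \frac{1}{3758} + \frac{1000}{243 - 1452} = \frac{2707}{3758} + \frac{1000}{-1209} = \frac{2707}{3758} + 1000 \left(- \frac{1}{1209}\right) = \frac{2707}{3758} - \frac{1000}{1209} = - \frac{485237}{4543422}$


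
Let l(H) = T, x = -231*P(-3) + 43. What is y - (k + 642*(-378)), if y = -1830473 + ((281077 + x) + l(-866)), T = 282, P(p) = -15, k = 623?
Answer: -1303553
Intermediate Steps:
x = 3508 (x = -231*(-15) + 43 = 3465 + 43 = 3508)
l(H) = 282
y = -1545606 (y = -1830473 + ((281077 + 3508) + 282) = -1830473 + (284585 + 282) = -1830473 + 284867 = -1545606)
y - (k + 642*(-378)) = -1545606 - (623 + 642*(-378)) = -1545606 - (623 - 242676) = -1545606 - 1*(-242053) = -1545606 + 242053 = -1303553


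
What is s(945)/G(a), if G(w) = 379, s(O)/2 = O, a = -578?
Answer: 1890/379 ≈ 4.9868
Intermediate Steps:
s(O) = 2*O
s(945)/G(a) = (2*945)/379 = 1890*(1/379) = 1890/379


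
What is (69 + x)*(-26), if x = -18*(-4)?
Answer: -3666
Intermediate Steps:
x = 72
(69 + x)*(-26) = (69 + 72)*(-26) = 141*(-26) = -3666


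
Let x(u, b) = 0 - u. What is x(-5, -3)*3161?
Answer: 15805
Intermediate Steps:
x(u, b) = -u
x(-5, -3)*3161 = -1*(-5)*3161 = 5*3161 = 15805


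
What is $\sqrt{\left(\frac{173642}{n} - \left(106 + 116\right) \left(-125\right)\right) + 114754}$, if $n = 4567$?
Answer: $\frac{\sqrt{2973068635470}}{4567} \approx 377.55$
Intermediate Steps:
$\sqrt{\left(\frac{173642}{n} - \left(106 + 116\right) \left(-125\right)\right) + 114754} = \sqrt{\left(\frac{173642}{4567} - \left(106 + 116\right) \left(-125\right)\right) + 114754} = \sqrt{\left(173642 \cdot \frac{1}{4567} - 222 \left(-125\right)\right) + 114754} = \sqrt{\left(\frac{173642}{4567} - -27750\right) + 114754} = \sqrt{\left(\frac{173642}{4567} + 27750\right) + 114754} = \sqrt{\frac{126907892}{4567} + 114754} = \sqrt{\frac{650989410}{4567}} = \frac{\sqrt{2973068635470}}{4567}$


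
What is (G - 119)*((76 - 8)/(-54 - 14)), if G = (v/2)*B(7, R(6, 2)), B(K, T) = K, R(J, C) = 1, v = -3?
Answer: 259/2 ≈ 129.50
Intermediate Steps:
G = -21/2 (G = -3/2*7 = -21/2 ≈ -10.500)
(G - 119)*((76 - 8)/(-54 - 14)) = (-21/2 - 119)*((76 - 8)/(-54 - 14)) = -8806/(-68) = -8806*(-1)/68 = -259/2*(-1) = 259/2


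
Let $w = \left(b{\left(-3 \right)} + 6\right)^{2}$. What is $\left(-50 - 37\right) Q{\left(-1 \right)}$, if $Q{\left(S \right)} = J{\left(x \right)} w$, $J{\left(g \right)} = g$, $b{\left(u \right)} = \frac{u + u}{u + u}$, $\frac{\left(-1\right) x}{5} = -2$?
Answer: $-42630$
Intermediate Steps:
$x = 10$ ($x = \left(-5\right) \left(-2\right) = 10$)
$b{\left(u \right)} = 1$ ($b{\left(u \right)} = \frac{2 u}{2 u} = 2 u \frac{1}{2 u} = 1$)
$w = 49$ ($w = \left(1 + 6\right)^{2} = 7^{2} = 49$)
$Q{\left(S \right)} = 490$ ($Q{\left(S \right)} = 10 \cdot 49 = 490$)
$\left(-50 - 37\right) Q{\left(-1 \right)} = \left(-50 - 37\right) 490 = \left(-87\right) 490 = -42630$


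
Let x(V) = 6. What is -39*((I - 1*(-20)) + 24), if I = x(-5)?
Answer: -1950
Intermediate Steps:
I = 6
-39*((I - 1*(-20)) + 24) = -39*((6 - 1*(-20)) + 24) = -39*((6 + 20) + 24) = -39*(26 + 24) = -39*50 = -1950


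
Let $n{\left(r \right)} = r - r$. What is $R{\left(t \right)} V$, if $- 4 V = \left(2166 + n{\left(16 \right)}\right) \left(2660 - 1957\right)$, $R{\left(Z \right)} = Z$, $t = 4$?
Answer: $-1522698$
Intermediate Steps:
$n{\left(r \right)} = 0$
$V = - \frac{761349}{2}$ ($V = - \frac{\left(2166 + 0\right) \left(2660 - 1957\right)}{4} = - \frac{2166 \cdot 703}{4} = \left(- \frac{1}{4}\right) 1522698 = - \frac{761349}{2} \approx -3.8067 \cdot 10^{5}$)
$R{\left(t \right)} V = 4 \left(- \frac{761349}{2}\right) = -1522698$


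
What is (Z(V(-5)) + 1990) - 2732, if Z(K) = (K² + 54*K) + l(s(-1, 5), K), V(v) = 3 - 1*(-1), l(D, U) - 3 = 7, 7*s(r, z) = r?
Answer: -500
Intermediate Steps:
s(r, z) = r/7
l(D, U) = 10 (l(D, U) = 3 + 7 = 10)
V(v) = 4 (V(v) = 3 + 1 = 4)
Z(K) = 10 + K² + 54*K (Z(K) = (K² + 54*K) + 10 = 10 + K² + 54*K)
(Z(V(-5)) + 1990) - 2732 = ((10 + 4² + 54*4) + 1990) - 2732 = ((10 + 16 + 216) + 1990) - 2732 = (242 + 1990) - 2732 = 2232 - 2732 = -500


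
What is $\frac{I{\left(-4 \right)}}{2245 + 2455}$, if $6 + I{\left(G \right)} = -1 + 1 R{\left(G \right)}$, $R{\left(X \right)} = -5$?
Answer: $- \frac{3}{1175} \approx -0.0025532$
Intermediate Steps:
$I{\left(G \right)} = -12$ ($I{\left(G \right)} = -6 + \left(-1 + 1 \left(-5\right)\right) = -6 - 6 = -12$)
$\frac{I{\left(-4 \right)}}{2245 + 2455} = - \frac{12}{2245 + 2455} = - \frac{12}{4700} = \left(-12\right) \frac{1}{4700} = - \frac{3}{1175}$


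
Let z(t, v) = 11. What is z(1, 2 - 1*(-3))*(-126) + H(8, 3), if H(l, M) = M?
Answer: -1383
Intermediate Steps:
z(1, 2 - 1*(-3))*(-126) + H(8, 3) = 11*(-126) + 3 = -1386 + 3 = -1383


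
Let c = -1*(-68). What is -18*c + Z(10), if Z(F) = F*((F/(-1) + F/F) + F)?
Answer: -1214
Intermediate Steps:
Z(F) = F (Z(F) = F*((F*(-1) + 1) + F) = F*((-F + 1) + F) = F*((1 - F) + F) = F*1 = F)
c = 68
-18*c + Z(10) = -18*68 + 10 = -1224 + 10 = -1214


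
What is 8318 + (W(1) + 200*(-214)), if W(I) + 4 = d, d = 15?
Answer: -34471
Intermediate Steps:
W(I) = 11 (W(I) = -4 + 15 = 11)
8318 + (W(1) + 200*(-214)) = 8318 + (11 + 200*(-214)) = 8318 + (11 - 42800) = 8318 - 42789 = -34471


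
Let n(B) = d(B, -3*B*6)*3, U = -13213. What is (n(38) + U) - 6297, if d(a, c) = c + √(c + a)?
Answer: -21562 + 3*I*√646 ≈ -21562.0 + 76.25*I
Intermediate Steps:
d(a, c) = c + √(a + c)
n(B) = -54*B + 3*√17*√(-B) (n(B) = (-3*B*6 + √(B - 3*B*6))*3 = (-18*B + √(B - 18*B))*3 = (-18*B + √(-17*B))*3 = (-18*B + √17*√(-B))*3 = -54*B + 3*√17*√(-B))
(n(38) + U) - 6297 = ((-54*38 + 3*√17*√(-1*38)) - 13213) - 6297 = ((-2052 + 3*√17*√(-38)) - 13213) - 6297 = ((-2052 + 3*√17*(I*√38)) - 13213) - 6297 = ((-2052 + 3*I*√646) - 13213) - 6297 = (-15265 + 3*I*√646) - 6297 = -21562 + 3*I*√646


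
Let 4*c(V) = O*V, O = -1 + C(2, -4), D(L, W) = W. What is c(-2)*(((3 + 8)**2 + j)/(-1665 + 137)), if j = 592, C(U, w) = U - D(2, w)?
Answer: 3565/3056 ≈ 1.1666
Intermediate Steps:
C(U, w) = U - w
O = 5 (O = -1 + (2 - 1*(-4)) = -1 + (2 + 4) = -1 + 6 = 5)
c(V) = 5*V/4 (c(V) = (5*V)/4 = 5*V/4)
c(-2)*(((3 + 8)**2 + j)/(-1665 + 137)) = ((5/4)*(-2))*(((3 + 8)**2 + 592)/(-1665 + 137)) = -5*(11**2 + 592)/(2*(-1528)) = -5*(121 + 592)*(-1)/(2*1528) = -3565*(-1)/(2*1528) = -5/2*(-713/1528) = 3565/3056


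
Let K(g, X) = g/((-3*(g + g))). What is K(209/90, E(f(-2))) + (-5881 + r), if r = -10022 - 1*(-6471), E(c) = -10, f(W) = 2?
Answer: -56593/6 ≈ -9432.2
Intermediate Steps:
K(g, X) = -⅙ (K(g, X) = g/((-6*g)) = g*(-1/(6*g)) = -⅙)
r = -3551 (r = -10022 + 6471 = -3551)
K(209/90, E(f(-2))) + (-5881 + r) = -⅙ + (-5881 - 3551) = -⅙ - 9432 = -56593/6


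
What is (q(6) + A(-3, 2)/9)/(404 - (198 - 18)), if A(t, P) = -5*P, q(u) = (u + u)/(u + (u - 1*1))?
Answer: -1/11088 ≈ -9.0188e-5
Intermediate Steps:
q(u) = 2*u/(-1 + 2*u) (q(u) = (2*u)/(u + (u - 1)) = (2*u)/(u + (-1 + u)) = (2*u)/(-1 + 2*u) = 2*u/(-1 + 2*u))
(q(6) + A(-3, 2)/9)/(404 - (198 - 18)) = (2*6/(-1 + 2*6) - 5*2/9)/(404 - (198 - 18)) = (2*6/(-1 + 12) - 10*⅑)/(404 - 1*180) = (2*6/11 - 10/9)/(404 - 180) = (2*6*(1/11) - 10/9)/224 = (12/11 - 10/9)*(1/224) = -2/99*1/224 = -1/11088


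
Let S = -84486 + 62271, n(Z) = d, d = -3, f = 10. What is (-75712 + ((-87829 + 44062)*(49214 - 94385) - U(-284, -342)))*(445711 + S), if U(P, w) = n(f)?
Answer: 837219172534208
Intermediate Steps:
n(Z) = -3
U(P, w) = -3
S = -22215
(-75712 + ((-87829 + 44062)*(49214 - 94385) - U(-284, -342)))*(445711 + S) = (-75712 + ((-87829 + 44062)*(49214 - 94385) - 1*(-3)))*(445711 - 22215) = (-75712 + (-43767*(-45171) + 3))*423496 = (-75712 + (1976999157 + 3))*423496 = (-75712 + 1976999160)*423496 = 1976923448*423496 = 837219172534208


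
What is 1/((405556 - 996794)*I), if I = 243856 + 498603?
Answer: -1/438969974242 ≈ -2.2781e-12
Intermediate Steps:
I = 742459
1/((405556 - 996794)*I) = 1/((405556 - 996794)*742459) = (1/742459)/(-591238) = -1/591238*1/742459 = -1/438969974242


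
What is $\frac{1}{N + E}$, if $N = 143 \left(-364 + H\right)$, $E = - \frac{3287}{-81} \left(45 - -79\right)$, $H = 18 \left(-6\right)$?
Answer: $- \frac{81}{5059588} \approx -1.6009 \cdot 10^{-5}$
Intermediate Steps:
$H = -108$
$E = \frac{407588}{81}$ ($E = \left(-3287\right) \left(- \frac{1}{81}\right) \left(45 + 79\right) = \frac{3287}{81} \cdot 124 = \frac{407588}{81} \approx 5032.0$)
$N = -67496$ ($N = 143 \left(-364 - 108\right) = 143 \left(-472\right) = -67496$)
$\frac{1}{N + E} = \frac{1}{-67496 + \frac{407588}{81}} = \frac{1}{- \frac{5059588}{81}} = - \frac{81}{5059588}$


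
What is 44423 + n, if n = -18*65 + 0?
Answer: 43253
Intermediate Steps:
n = -1170 (n = -1170 + 0 = -1170)
44423 + n = 44423 - 1170 = 43253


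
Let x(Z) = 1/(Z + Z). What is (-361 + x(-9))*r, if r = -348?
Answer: 376942/3 ≈ 1.2565e+5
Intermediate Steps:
x(Z) = 1/(2*Z)
(-361 + x(-9))*r = (-361 + (1/2)/(-9))*(-348) = (-361 + (1/2)*(-1/9))*(-348) = (-361 - 1/18)*(-348) = -6499/18*(-348) = 376942/3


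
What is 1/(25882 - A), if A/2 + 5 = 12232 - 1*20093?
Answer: 1/41614 ≈ 2.4030e-5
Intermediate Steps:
A = -15732 (A = -10 + 2*(12232 - 1*20093) = -10 + 2*(12232 - 20093) = -10 + 2*(-7861) = -10 - 15722 = -15732)
1/(25882 - A) = 1/(25882 - 1*(-15732)) = 1/(25882 + 15732) = 1/41614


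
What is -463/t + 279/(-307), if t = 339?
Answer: -236722/104073 ≈ -2.2746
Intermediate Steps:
-463/t + 279/(-307) = -463/339 + 279/(-307) = -463*1/339 + 279*(-1/307) = -463/339 - 279/307 = -236722/104073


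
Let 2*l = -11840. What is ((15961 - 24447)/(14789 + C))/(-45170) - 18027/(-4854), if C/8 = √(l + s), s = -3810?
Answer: 29767074641260151/8015137709359730 - 33944*I*√9730/4953731587985 ≈ 3.7139 - 6.7591e-7*I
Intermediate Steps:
l = -5920 (l = (½)*(-11840) = -5920)
C = 8*I*√9730 (C = 8*√(-5920 - 3810) = 8*√(-9730) = 8*(I*√9730) = 8*I*√9730 ≈ 789.13*I)
((15961 - 24447)/(14789 + C))/(-45170) - 18027/(-4854) = ((15961 - 24447)/(14789 + 8*I*√9730))/(-45170) - 18027/(-4854) = -8486/(14789 + 8*I*√9730)*(-1/45170) - 18027*(-1/4854) = 4243/(22585*(14789 + 8*I*√9730)) + 6009/1618 = 6009/1618 + 4243/(22585*(14789 + 8*I*√9730))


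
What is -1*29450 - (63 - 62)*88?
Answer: -29538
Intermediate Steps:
-1*29450 - (63 - 62)*88 = -29450 - 88 = -29538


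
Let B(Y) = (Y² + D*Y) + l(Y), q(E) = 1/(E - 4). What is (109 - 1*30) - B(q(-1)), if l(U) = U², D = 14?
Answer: 2043/25 ≈ 81.720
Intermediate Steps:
q(E) = 1/(-4 + E)
B(Y) = 2*Y² + 14*Y (B(Y) = (Y² + 14*Y) + Y² = 2*Y² + 14*Y)
(109 - 1*30) - B(q(-1)) = (109 - 1*30) - 2*(7 + 1/(-4 - 1))/(-4 - 1) = (109 - 30) - 2*(7 + 1/(-5))/(-5) = 79 - 2*(-1)*(7 - ⅕)/5 = 79 - 2*(-1)*34/(5*5) = 79 - 1*(-68/25) = 79 + 68/25 = 2043/25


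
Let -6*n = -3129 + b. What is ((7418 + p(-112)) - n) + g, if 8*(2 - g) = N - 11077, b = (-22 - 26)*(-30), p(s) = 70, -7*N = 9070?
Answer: 490285/56 ≈ 8755.1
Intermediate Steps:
N = -9070/7 (N = -1/7*9070 = -9070/7 ≈ -1295.7)
b = 1440 (b = -48*(-30) = 1440)
g = 86721/56 (g = 2 - (-9070/7 - 11077)/8 = 2 - 1/8*(-86609/7) = 2 + 86609/56 = 86721/56 ≈ 1548.6)
n = 563/2 (n = -(-3129 + 1440)/6 = -1/6*(-1689) = 563/2 ≈ 281.50)
((7418 + p(-112)) - n) + g = ((7418 + 70) - 1*563/2) + 86721/56 = (7488 - 563/2) + 86721/56 = 14413/2 + 86721/56 = 490285/56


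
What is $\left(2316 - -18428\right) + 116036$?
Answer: $136780$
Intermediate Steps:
$\left(2316 - -18428\right) + 116036 = \left(2316 + 18428\right) + 116036 = 20744 + 116036 = 136780$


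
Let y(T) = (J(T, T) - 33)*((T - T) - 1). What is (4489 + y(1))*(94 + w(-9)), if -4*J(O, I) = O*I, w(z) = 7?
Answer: 1826989/4 ≈ 4.5675e+5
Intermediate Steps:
J(O, I) = -I*O/4 (J(O, I) = -O*I/4 = -I*O/4)
y(T) = 33 + T**2/4 (y(T) = (-T*T/4 - 33)*((T - T) - 1) = (-T**2/4 - 33)*(0 - 1) = (-33 - T**2/4)*(-1) = 33 + T**2/4)
(4489 + y(1))*(94 + w(-9)) = (4489 + (33 + (1/4)*1**2))*(94 + 7) = (4489 + (33 + (1/4)*1))*101 = (4489 + (33 + 1/4))*101 = (4489 + 133/4)*101 = (18089/4)*101 = 1826989/4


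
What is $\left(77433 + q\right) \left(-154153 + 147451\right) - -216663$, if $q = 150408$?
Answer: $-1526773719$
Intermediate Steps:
$\left(77433 + q\right) \left(-154153 + 147451\right) - -216663 = \left(77433 + 150408\right) \left(-154153 + 147451\right) - -216663 = 227841 \left(-6702\right) + 216663 = -1526990382 + 216663 = -1526773719$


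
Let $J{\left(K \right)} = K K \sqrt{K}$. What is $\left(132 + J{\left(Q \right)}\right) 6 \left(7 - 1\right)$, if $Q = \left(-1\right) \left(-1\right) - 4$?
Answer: $4752 + 324 i \sqrt{3} \approx 4752.0 + 561.18 i$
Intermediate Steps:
$Q = -3$ ($Q = 1 - 4 = -3$)
$J{\left(K \right)} = K^{\frac{5}{2}}$ ($J{\left(K \right)} = K^{2} \sqrt{K} = K^{\frac{5}{2}}$)
$\left(132 + J{\left(Q \right)}\right) 6 \left(7 - 1\right) = \left(132 + \left(-3\right)^{\frac{5}{2}}\right) 6 \left(7 - 1\right) = \left(132 + 9 i \sqrt{3}\right) 6 \cdot 6 = \left(132 + 9 i \sqrt{3}\right) 36 = 4752 + 324 i \sqrt{3}$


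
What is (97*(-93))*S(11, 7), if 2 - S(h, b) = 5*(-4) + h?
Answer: -99231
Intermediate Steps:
S(h, b) = 22 - h (S(h, b) = 2 - (5*(-4) + h) = 2 - (-20 + h) = 2 + (20 - h) = 22 - h)
(97*(-93))*S(11, 7) = (97*(-93))*(22 - 1*11) = -9021*(22 - 11) = -9021*11 = -99231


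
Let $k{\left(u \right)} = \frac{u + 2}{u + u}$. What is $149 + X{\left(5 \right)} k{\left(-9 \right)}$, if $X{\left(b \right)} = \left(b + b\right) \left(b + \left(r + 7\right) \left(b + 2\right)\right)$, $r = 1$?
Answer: $\frac{3476}{9} \approx 386.22$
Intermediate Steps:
$k{\left(u \right)} = \frac{2 + u}{2 u}$
$X{\left(b \right)} = 2 b \left(16 + 9 b\right)$ ($X{\left(b \right)} = \left(b + b\right) \left(b + \left(1 + 7\right) \left(b + 2\right)\right) = 2 b \left(b + 8 \left(2 + b\right)\right) = 2 b \left(b + \left(16 + 8 b\right)\right) = 2 b \left(16 + 9 b\right)$)
$149 + X{\left(5 \right)} k{\left(-9 \right)} = 149 + 2 \cdot 5 \left(16 + 9 \cdot 5\right) \frac{2 - 9}{2 \left(-9\right)} = 149 + 2 \cdot 5 \left(16 + 45\right) \frac{1}{2} \left(- \frac{1}{9}\right) \left(-7\right) = 149 + 2 \cdot 5 \cdot 61 \cdot \frac{7}{18} = 149 + 610 \cdot \frac{7}{18} = 149 + \frac{2135}{9} = \frac{3476}{9}$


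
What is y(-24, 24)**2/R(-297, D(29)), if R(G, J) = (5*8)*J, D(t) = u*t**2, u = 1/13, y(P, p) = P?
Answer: 936/4205 ≈ 0.22259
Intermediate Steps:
u = 1/13 ≈ 0.076923
D(t) = t**2/13
R(G, J) = 40*J
y(-24, 24)**2/R(-297, D(29)) = (-24)**2/((40*((1/13)*29**2))) = 576/((40*((1/13)*841))) = 576/((40*(841/13))) = 576/(33640/13) = 576*(13/33640) = 936/4205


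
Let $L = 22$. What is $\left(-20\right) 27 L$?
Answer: $-11880$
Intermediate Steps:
$\left(-20\right) 27 L = \left(-20\right) 27 \cdot 22 = \left(-540\right) 22 = -11880$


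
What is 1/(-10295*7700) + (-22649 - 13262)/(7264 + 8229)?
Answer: -2846718851993/1228153349500 ≈ -2.3179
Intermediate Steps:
1/(-10295*7700) + (-22649 - 13262)/(7264 + 8229) = -1/10295*1/7700 - 35911/15493 = -1/79271500 - 35911*1/15493 = -1/79271500 - 35911/15493 = -2846718851993/1228153349500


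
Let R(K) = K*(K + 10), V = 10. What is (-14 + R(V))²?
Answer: 34596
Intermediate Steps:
R(K) = K*(10 + K)
(-14 + R(V))² = (-14 + 10*(10 + 10))² = (-14 + 10*20)² = (-14 + 200)² = 186² = 34596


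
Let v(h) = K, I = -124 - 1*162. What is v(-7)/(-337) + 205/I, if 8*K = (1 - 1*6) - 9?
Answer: -137169/192764 ≈ -0.71159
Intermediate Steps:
I = -286 (I = -124 - 162 = -286)
K = -7/4 (K = ((1 - 1*6) - 9)/8 = ((1 - 6) - 9)/8 = (-5 - 9)/8 = (1/8)*(-14) = -7/4 ≈ -1.7500)
v(h) = -7/4
v(-7)/(-337) + 205/I = -7/4/(-337) + 205/(-286) = -7/4*(-1/337) + 205*(-1/286) = 7/1348 - 205/286 = -137169/192764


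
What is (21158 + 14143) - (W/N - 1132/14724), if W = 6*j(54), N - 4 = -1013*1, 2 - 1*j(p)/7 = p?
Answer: 131104714072/3714129 ≈ 35299.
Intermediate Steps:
j(p) = 14 - 7*p
N = -1009 (N = 4 - 1013*1 = 4 - 1013 = -1009)
W = -2184 (W = 6*(14 - 7*54) = 6*(14 - 378) = 6*(-364) = -2184)
(21158 + 14143) - (W/N - 1132/14724) = (21158 + 14143) - (-2184/(-1009) - 1132/14724) = 35301 - (-2184*(-1/1009) - 1132*1/14724) = 35301 - (2184/1009 - 283/3681) = 35301 - 1*7753757/3714129 = 35301 - 7753757/3714129 = 131104714072/3714129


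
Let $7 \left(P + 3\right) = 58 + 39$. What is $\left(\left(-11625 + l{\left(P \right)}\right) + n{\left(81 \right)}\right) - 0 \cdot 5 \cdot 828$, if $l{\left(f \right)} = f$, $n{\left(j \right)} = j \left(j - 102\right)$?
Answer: $- \frac{93206}{7} \approx -13315.0$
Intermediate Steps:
$n{\left(j \right)} = j \left(-102 + j\right)$
$P = \frac{76}{7}$ ($P = -3 + \frac{58 + 39}{7} = -3 + \frac{1}{7} \cdot 97 = -3 + \frac{97}{7} = \frac{76}{7} \approx 10.857$)
$\left(\left(-11625 + l{\left(P \right)}\right) + n{\left(81 \right)}\right) - 0 \cdot 5 \cdot 828 = \left(\left(-11625 + \frac{76}{7}\right) + 81 \left(-102 + 81\right)\right) - 0 \cdot 5 \cdot 828 = \left(- \frac{81299}{7} + 81 \left(-21\right)\right) - 0 \cdot 828 = \left(- \frac{81299}{7} - 1701\right) - 0 = - \frac{93206}{7} + 0 = - \frac{93206}{7}$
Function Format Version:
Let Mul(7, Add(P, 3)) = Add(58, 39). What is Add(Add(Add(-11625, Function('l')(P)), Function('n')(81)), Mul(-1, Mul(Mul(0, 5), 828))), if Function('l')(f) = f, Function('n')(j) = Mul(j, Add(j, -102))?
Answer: Rational(-93206, 7) ≈ -13315.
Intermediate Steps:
Function('n')(j) = Mul(j, Add(-102, j))
P = Rational(76, 7) (P = Add(-3, Mul(Rational(1, 7), Add(58, 39))) = Add(-3, Mul(Rational(1, 7), 97)) = Add(-3, Rational(97, 7)) = Rational(76, 7) ≈ 10.857)
Add(Add(Add(-11625, Function('l')(P)), Function('n')(81)), Mul(-1, Mul(Mul(0, 5), 828))) = Add(Add(Add(-11625, Rational(76, 7)), Mul(81, Add(-102, 81))), Mul(-1, Mul(Mul(0, 5), 828))) = Add(Add(Rational(-81299, 7), Mul(81, -21)), Mul(-1, Mul(0, 828))) = Add(Add(Rational(-81299, 7), -1701), Mul(-1, 0)) = Add(Rational(-93206, 7), 0) = Rational(-93206, 7)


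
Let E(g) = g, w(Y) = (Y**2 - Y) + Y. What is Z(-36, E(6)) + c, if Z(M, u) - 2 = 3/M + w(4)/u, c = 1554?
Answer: 18703/12 ≈ 1558.6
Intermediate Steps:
w(Y) = Y**2
Z(M, u) = 2 + 3/M + 16/u (Z(M, u) = 2 + (3/M + 4**2/u) = 2 + (3/M + 16/u) = 2 + 3/M + 16/u)
Z(-36, E(6)) + c = (2 + 3/(-36) + 16/6) + 1554 = (2 + 3*(-1/36) + 16*(1/6)) + 1554 = (2 - 1/12 + 8/3) + 1554 = 55/12 + 1554 = 18703/12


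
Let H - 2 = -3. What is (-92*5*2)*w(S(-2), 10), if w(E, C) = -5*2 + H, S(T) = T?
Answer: 10120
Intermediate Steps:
H = -1 (H = 2 - 3 = -1)
w(E, C) = -11 (w(E, C) = -5*2 - 1 = -10 - 1 = -11)
(-92*5*2)*w(S(-2), 10) = -92*5*2*(-11) = -920*(-11) = 10120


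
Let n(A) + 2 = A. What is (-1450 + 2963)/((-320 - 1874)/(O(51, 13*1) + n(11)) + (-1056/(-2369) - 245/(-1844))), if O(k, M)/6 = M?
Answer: -33824799948/550849493 ≈ -61.405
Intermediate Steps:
O(k, M) = 6*M
n(A) = -2 + A
(-1450 + 2963)/((-320 - 1874)/(O(51, 13*1) + n(11)) + (-1056/(-2369) - 245/(-1844))) = (-1450 + 2963)/((-320 - 1874)/(6*(13*1) + (-2 + 11)) + (-1056/(-2369) - 245/(-1844))) = 1513/(-2194/(6*13 + 9) + (-1056*(-1/2369) - 245*(-1/1844))) = 1513/(-2194/(78 + 9) + (1056/2369 + 245/1844)) = 1513/(-2194/87 + 2527669/4368436) = 1513/(-9364441381/380053932) = 1513*(-380053932/9364441381) = -33824799948/550849493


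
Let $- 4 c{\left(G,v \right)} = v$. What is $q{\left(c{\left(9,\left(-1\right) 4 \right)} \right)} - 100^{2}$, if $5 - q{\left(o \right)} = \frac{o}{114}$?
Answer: $- \frac{1139431}{114} \approx -9995.0$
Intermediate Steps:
$c{\left(G,v \right)} = - \frac{v}{4}$
$q{\left(o \right)} = 5 - \frac{o}{114}$
$q{\left(c{\left(9,\left(-1\right) 4 \right)} \right)} - 100^{2} = \left(5 - \frac{\left(- \frac{1}{4}\right) \left(\left(-1\right) 4\right)}{114}\right) - 100^{2} = \left(5 - \frac{\left(- \frac{1}{4}\right) \left(-4\right)}{114}\right) - 10000 = \left(5 - \frac{1}{114}\right) - 10000 = \frac{569}{114} - 10000 = - \frac{1139431}{114}$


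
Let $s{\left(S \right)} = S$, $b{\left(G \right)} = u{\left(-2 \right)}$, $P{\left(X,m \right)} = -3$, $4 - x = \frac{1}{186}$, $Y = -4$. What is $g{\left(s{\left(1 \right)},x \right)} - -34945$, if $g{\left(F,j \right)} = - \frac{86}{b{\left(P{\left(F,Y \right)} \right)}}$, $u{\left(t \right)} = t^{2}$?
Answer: $\frac{69847}{2} \approx 34924.0$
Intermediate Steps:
$x = \frac{743}{186}$ ($x = 4 - \frac{1}{186} = \frac{743}{186} \approx 3.9946$)
$b{\left(G \right)} = 4$ ($b{\left(G \right)} = \left(-2\right)^{2} = 4$)
$g{\left(F,j \right)} = - \frac{43}{2}$ ($g{\left(F,j \right)} = - \frac{86}{4} = \left(-86\right) \frac{1}{4} = - \frac{43}{2}$)
$g{\left(s{\left(1 \right)},x \right)} - -34945 = - \frac{43}{2} - -34945 = - \frac{43}{2} + 34945 = \frac{69847}{2}$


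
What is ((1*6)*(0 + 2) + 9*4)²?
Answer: 2304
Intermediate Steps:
((1*6)*(0 + 2) + 9*4)² = (6*2 + 36)² = (12 + 36)² = 48² = 2304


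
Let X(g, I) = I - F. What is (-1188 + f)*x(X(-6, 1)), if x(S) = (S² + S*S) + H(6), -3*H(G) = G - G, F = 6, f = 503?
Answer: -34250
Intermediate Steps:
H(G) = 0 (H(G) = -(G - G)/3 = -⅓*0 = 0)
X(g, I) = -6 + I (X(g, I) = I - 1*6 = I - 6 = -6 + I)
x(S) = 2*S² (x(S) = (S² + S*S) + 0 = (S² + S²) + 0 = 2*S² + 0 = 2*S²)
(-1188 + f)*x(X(-6, 1)) = (-1188 + 503)*(2*(-6 + 1)²) = -1370*(-5)² = -1370*25 = -685*50 = -34250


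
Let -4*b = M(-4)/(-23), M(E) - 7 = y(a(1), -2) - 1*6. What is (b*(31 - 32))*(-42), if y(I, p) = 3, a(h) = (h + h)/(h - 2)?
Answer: 42/23 ≈ 1.8261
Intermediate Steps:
a(h) = 2*h/(-2 + h) (a(h) = (2*h)/(-2 + h) = 2*h/(-2 + h))
M(E) = 4 (M(E) = 7 + (3 - 1*6) = 7 + (3 - 6) = 7 - 3 = 4)
b = 1/23 (b = -1/(-23) = -(-1)/23 = -1/4*(-4/23) = 1/23 ≈ 0.043478)
(b*(31 - 32))*(-42) = ((31 - 32)/23)*(-42) = ((1/23)*(-1))*(-42) = -1/23*(-42) = 42/23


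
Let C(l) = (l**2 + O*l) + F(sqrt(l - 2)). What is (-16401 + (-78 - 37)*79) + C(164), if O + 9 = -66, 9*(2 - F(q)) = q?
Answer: -10888 - sqrt(2) ≈ -10889.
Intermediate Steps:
F(q) = 2 - q/9
O = -75 (O = -9 - 66 = -75)
C(l) = 2 + l**2 - 75*l - sqrt(-2 + l)/9 (C(l) = (l**2 - 75*l) + (2 - sqrt(l - 2)/9) = (l**2 - 75*l) + (2 - sqrt(-2 + l)/9) = 2 + l**2 - 75*l - sqrt(-2 + l)/9)
(-16401 + (-78 - 37)*79) + C(164) = (-16401 + (-78 - 37)*79) + (2 + 164**2 - 75*164 - sqrt(-2 + 164)/9) = (-16401 - 115*79) + (2 + 26896 - 12300 - sqrt(2)) = (-16401 - 9085) + (2 + 26896 - 12300 - sqrt(2)) = -25486 + (2 + 26896 - 12300 - sqrt(2)) = -25486 + (14598 - sqrt(2)) = -10888 - sqrt(2)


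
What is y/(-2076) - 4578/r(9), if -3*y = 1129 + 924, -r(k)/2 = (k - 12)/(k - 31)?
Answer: 104545261/6228 ≈ 16786.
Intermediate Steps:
r(k) = -2*(-12 + k)/(-31 + k) (r(k) = -2*(k - 12)/(k - 31) = -2*(-12 + k)/(-31 + k))
y = -2053/3 (y = -(1129 + 924)/3 = -⅓*2053 = -2053/3 ≈ -684.33)
y/(-2076) - 4578/r(9) = -2053/3/(-2076) - 4578*(-31 + 9)/(2*(12 - 1*9)) = -2053/3*(-1/2076) - 4578*(-11/(12 - 9)) = 2053/6228 - 4578/(2*(-1/22)*3) = 2053/6228 - 4578/(-3/11) = 2053/6228 - 4578*(-11/3) = 2053/6228 + 16786 = 104545261/6228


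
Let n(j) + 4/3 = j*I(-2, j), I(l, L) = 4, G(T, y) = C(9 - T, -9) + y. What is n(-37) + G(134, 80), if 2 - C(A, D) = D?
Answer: -175/3 ≈ -58.333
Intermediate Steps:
C(A, D) = 2 - D
G(T, y) = 11 + y (G(T, y) = (2 - 1*(-9)) + y = (2 + 9) + y = 11 + y)
n(j) = -4/3 + 4*j (n(j) = -4/3 + j*4 = -4/3 + 4*j)
n(-37) + G(134, 80) = (-4/3 + 4*(-37)) + (11 + 80) = (-4/3 - 148) + 91 = -448/3 + 91 = -175/3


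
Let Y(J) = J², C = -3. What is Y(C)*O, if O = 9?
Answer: 81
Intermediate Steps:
Y(C)*O = (-3)²*9 = 9*9 = 81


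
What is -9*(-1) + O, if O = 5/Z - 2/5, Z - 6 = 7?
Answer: 584/65 ≈ 8.9846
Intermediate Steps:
Z = 13 (Z = 6 + 7 = 13)
O = -1/65 (O = 5/13 - 2/5 = 5*(1/13) - 2*⅕ = 5/13 - ⅖ = -1/65 ≈ -0.015385)
-9*(-1) + O = -9*(-1) - 1/65 = 9 - 1/65 = 584/65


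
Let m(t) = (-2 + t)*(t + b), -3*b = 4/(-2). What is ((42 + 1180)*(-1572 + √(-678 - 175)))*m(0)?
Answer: 2561312 - 4888*I*√853/3 ≈ 2.5613e+6 - 47587.0*I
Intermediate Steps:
b = ⅔ (b = -4/(3*(-2)) = -4*(-1)/(3*2) = -⅓*(-2) = ⅔ ≈ 0.66667)
m(t) = (-2 + t)*(⅔ + t) (m(t) = (-2 + t)*(t + ⅔) = (-2 + t)*(⅔ + t))
((42 + 1180)*(-1572 + √(-678 - 175)))*m(0) = ((42 + 1180)*(-1572 + √(-678 - 175)))*(-4/3 + 0² - 4/3*0) = (1222*(-1572 + √(-853)))*(-4/3 + 0 + 0) = (1222*(-1572 + I*√853))*(-4/3) = (-1920984 + 1222*I*√853)*(-4/3) = 2561312 - 4888*I*√853/3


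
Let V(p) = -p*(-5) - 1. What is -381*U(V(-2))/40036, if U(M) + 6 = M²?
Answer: -43815/40036 ≈ -1.0944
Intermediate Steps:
V(p) = -1 + 5*p (V(p) = 5*p - 1 = -1 + 5*p)
U(M) = -6 + M²
-381*U(V(-2))/40036 = -381*(-6 + (-1 + 5*(-2))²)/40036 = -381*(-6 + (-1 - 10)²)*(1/40036) = -381*(-6 + (-11)²)*(1/40036) = -381*(-6 + 121)*(1/40036) = -381*115*(1/40036) = -43815*1/40036 = -43815/40036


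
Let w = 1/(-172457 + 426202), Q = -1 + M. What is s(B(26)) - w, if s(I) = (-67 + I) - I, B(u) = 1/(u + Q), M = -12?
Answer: -17000916/253745 ≈ -67.000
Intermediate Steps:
Q = -13 (Q = -1 - 12 = -13)
B(u) = 1/(-13 + u) (B(u) = 1/(u - 13) = 1/(-13 + u))
w = 1/253745 ≈ 3.9410e-6
s(I) = -67
s(B(26)) - w = -67 - 1*1/253745 = -67 - 1/253745 = -17000916/253745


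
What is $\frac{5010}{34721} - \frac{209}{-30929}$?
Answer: $\frac{162210979}{1073885809} \approx 0.15105$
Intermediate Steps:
$\frac{5010}{34721} - \frac{209}{-30929} = 5010 \cdot \frac{1}{34721} - - \frac{209}{30929} = \frac{5010}{34721} + \frac{209}{30929} = \frac{162210979}{1073885809}$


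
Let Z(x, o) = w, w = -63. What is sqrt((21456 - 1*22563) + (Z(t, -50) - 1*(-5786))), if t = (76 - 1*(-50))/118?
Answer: 2*sqrt(1154) ≈ 67.941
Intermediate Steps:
t = 63/59 (t = (76 + 50)*(1/118) = 126*(1/118) = 63/59 ≈ 1.0678)
Z(x, o) = -63
sqrt((21456 - 1*22563) + (Z(t, -50) - 1*(-5786))) = sqrt((21456 - 1*22563) + (-63 - 1*(-5786))) = sqrt((21456 - 22563) + (-63 + 5786)) = sqrt(-1107 + 5723) = sqrt(4616) = 2*sqrt(1154)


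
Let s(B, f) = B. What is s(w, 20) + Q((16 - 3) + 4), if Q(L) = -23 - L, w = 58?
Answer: 18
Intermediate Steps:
s(w, 20) + Q((16 - 3) + 4) = 58 + (-23 - ((16 - 3) + 4)) = 58 + (-23 - (13 + 4)) = 58 + (-23 - 1*17) = 58 + (-23 - 17) = 58 - 40 = 18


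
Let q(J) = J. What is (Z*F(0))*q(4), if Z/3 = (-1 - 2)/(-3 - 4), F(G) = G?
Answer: 0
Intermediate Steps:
Z = 9/7 (Z = 3*((-1 - 2)/(-3 - 4)) = 3*(-3/(-7)) = 3*(-3*(-1/7)) = 3*(3/7) = 9/7 ≈ 1.2857)
(Z*F(0))*q(4) = ((9/7)*0)*4 = 0*4 = 0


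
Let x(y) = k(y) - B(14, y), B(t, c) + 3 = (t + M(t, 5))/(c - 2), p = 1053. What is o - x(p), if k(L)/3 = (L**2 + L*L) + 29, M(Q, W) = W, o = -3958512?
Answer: -11152640237/1051 ≈ -1.0611e+7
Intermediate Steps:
B(t, c) = -3 + (5 + t)/(-2 + c) (B(t, c) = -3 + (t + 5)/(c - 2) = -3 + (5 + t)/(-2 + c))
k(L) = 87 + 6*L**2 (k(L) = 3*((L**2 + L*L) + 29) = 3*((L**2 + L**2) + 29) = 3*(2*L**2 + 29) = 3*(29 + 2*L**2) = 87 + 6*L**2)
x(y) = 87 + 6*y**2 - (25 - 3*y)/(-2 + y) (x(y) = (87 + 6*y**2) - (11 + 14 - 3*y)/(-2 + y) = (87 + 6*y**2) - (25 - 3*y)/(-2 + y) = 87 + 6*y**2 - (25 - 3*y)/(-2 + y))
o - x(p) = -3958512 - (-199 - 12*1053**2 + 6*1053**3 + 90*1053)/(-2 + 1053) = -3958512 - (-199 - 12*1108809 + 6*1167575877 + 94770)/1051 = -3958512 - (-199 - 13305708 + 7005455262 + 94770)/1051 = -3958512 - 6992244125/1051 = -11152640237/1051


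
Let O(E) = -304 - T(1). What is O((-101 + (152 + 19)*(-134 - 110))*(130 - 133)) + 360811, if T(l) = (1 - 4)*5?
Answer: 360522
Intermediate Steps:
T(l) = -15 (T(l) = -3*5 = -15)
O(E) = -289 (O(E) = -304 - 1*(-15) = -304 + 15 = -289)
O((-101 + (152 + 19)*(-134 - 110))*(130 - 133)) + 360811 = -289 + 360811 = 360522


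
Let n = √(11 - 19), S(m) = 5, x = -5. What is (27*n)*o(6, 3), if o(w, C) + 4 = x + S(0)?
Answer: -216*I*√2 ≈ -305.47*I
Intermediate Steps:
o(w, C) = -4 (o(w, C) = -4 + (-5 + 5) = -4 + 0 = -4)
n = 2*I*√2 (n = √(-8) = 2*I*√2 ≈ 2.8284*I)
(27*n)*o(6, 3) = (27*(2*I*√2))*(-4) = (54*I*√2)*(-4) = -216*I*√2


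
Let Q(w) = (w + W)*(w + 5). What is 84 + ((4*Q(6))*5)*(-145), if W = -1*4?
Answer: -63716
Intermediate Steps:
W = -4
Q(w) = (-4 + w)*(5 + w) (Q(w) = (w - 4)*(w + 5) = (-4 + w)*(5 + w))
84 + ((4*Q(6))*5)*(-145) = 84 + ((4*(-20 + 6 + 6**2))*5)*(-145) = 84 + ((4*(-20 + 6 + 36))*5)*(-145) = 84 + ((4*22)*5)*(-145) = 84 + (88*5)*(-145) = 84 + 440*(-145) = 84 - 63800 = -63716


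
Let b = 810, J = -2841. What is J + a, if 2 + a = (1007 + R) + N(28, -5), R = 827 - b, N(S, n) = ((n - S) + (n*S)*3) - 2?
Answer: -2274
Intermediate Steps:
N(S, n) = -2 + n - S + 3*S*n (N(S, n) = ((n - S) + (S*n)*3) - 2 = ((n - S) + 3*S*n) - 2 = (n - S + 3*S*n) - 2 = -2 + n - S + 3*S*n)
R = 17 (R = 827 - 1*810 = 827 - 810 = 17)
a = 567 (a = -2 + ((1007 + 17) + (-2 - 5 - 1*28 + 3*28*(-5))) = -2 + (1024 + (-2 - 5 - 28 - 420)) = -2 + (1024 - 455) = -2 + 569 = 567)
J + a = -2841 + 567 = -2274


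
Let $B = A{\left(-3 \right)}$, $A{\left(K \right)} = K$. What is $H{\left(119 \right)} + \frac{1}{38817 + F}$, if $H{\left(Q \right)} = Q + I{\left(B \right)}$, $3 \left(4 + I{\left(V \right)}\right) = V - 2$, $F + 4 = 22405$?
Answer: $\frac{6938041}{61218} \approx 113.33$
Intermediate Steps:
$F = 22401$ ($F = -4 + 22405 = 22401$)
$B = -3$
$I{\left(V \right)} = - \frac{14}{3} + \frac{V}{3}$ ($I{\left(V \right)} = -4 + \frac{V - 2}{3} = -4 + \frac{-2 + V}{3} = -4 + \left(- \frac{2}{3} + \frac{V}{3}\right) = - \frac{14}{3} + \frac{V}{3}$)
$H{\left(Q \right)} = - \frac{17}{3} + Q$ ($H{\left(Q \right)} = Q + \left(- \frac{14}{3} + \frac{1}{3} \left(-3\right)\right) = Q - \frac{17}{3} = - \frac{17}{3} + Q$)
$H{\left(119 \right)} + \frac{1}{38817 + F} = \left(- \frac{17}{3} + 119\right) + \frac{1}{38817 + 22401} = \frac{340}{3} + \frac{1}{61218} = \frac{6938041}{61218}$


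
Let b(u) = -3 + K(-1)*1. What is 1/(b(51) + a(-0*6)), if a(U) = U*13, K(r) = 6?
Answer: ⅓ ≈ 0.33333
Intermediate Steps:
a(U) = 13*U
b(u) = 3 (b(u) = -3 + 6*1 = -3 + 6 = 3)
1/(b(51) + a(-0*6)) = 1/(3 + 13*(-0*6)) = 1/(3 + 13*(-1*0)) = 1/(3 + 13*0) = 1/(3 + 0) = 1/3 = ⅓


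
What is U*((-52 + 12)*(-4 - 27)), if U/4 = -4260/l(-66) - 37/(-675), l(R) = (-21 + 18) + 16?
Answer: -2852018848/1755 ≈ -1.6251e+6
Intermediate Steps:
l(R) = 13 (l(R) = -3 + 16 = 13)
U = -11500076/8775 (U = 4*(-4260/13 - 37/(-675)) = 4*(-4260*1/13 - 37*(-1/675)) = 4*(-4260/13 + 37/675) = 4*(-2875019/8775) = -11500076/8775 ≈ -1310.6)
U*((-52 + 12)*(-4 - 27)) = -11500076*(-52 + 12)*(-4 - 27)/8775 = -(-92000608)*(-31)/1755 = -11500076/8775*1240 = -2852018848/1755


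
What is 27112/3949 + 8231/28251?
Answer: 798445331/111563199 ≈ 7.1569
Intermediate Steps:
27112/3949 + 8231/28251 = 798445331/111563199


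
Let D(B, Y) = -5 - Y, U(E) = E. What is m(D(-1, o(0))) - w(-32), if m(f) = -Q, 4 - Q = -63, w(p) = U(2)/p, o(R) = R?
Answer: -1071/16 ≈ -66.938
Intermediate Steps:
w(p) = 2/p
Q = 67 (Q = 4 - 1*(-63) = 4 + 63 = 67)
m(f) = -67 (m(f) = -1*67 = -67)
m(D(-1, o(0))) - w(-32) = -67 - 2/(-32) = -67 - 2*(-1)/32 = -67 - 1*(-1/16) = -67 + 1/16 = -1071/16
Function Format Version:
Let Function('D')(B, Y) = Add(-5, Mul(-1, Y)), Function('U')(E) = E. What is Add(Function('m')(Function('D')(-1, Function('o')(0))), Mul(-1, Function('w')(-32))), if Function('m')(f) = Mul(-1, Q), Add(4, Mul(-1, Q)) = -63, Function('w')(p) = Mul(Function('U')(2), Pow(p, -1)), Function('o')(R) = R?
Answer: Rational(-1071, 16) ≈ -66.938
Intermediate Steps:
Function('w')(p) = Mul(2, Pow(p, -1))
Q = 67 (Q = Add(4, Mul(-1, -63)) = Add(4, 63) = 67)
Function('m')(f) = -67 (Function('m')(f) = Mul(-1, 67) = -67)
Add(Function('m')(Function('D')(-1, Function('o')(0))), Mul(-1, Function('w')(-32))) = Add(-67, Mul(-1, Mul(2, Pow(-32, -1)))) = Add(-67, Mul(-1, Mul(2, Rational(-1, 32)))) = Add(-67, Mul(-1, Rational(-1, 16))) = Add(-67, Rational(1, 16)) = Rational(-1071, 16)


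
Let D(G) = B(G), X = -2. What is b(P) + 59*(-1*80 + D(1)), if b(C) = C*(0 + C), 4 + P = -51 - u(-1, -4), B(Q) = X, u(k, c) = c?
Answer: -2237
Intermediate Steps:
B(Q) = -2
D(G) = -2
P = -51 (P = -4 + (-51 - 1*(-4)) = -4 + (-51 + 4) = -4 - 47 = -51)
b(C) = C² (b(C) = C*C = C²)
b(P) + 59*(-1*80 + D(1)) = (-51)² + 59*(-1*80 - 2) = 2601 + 59*(-80 - 2) = 2601 + 59*(-82) = 2601 - 4838 = -2237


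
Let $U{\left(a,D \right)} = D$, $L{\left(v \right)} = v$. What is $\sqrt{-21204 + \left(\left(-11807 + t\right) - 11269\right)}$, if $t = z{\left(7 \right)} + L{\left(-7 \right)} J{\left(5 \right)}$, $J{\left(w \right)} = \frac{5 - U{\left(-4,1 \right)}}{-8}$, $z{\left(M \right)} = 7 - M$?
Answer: $\frac{i \sqrt{177106}}{2} \approx 210.42 i$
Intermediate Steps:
$J{\left(w \right)} = - \frac{1}{2}$ ($J{\left(w \right)} = \frac{5 - 1}{-8} = \left(5 - 1\right) \left(- \frac{1}{8}\right) = 4 \left(- \frac{1}{8}\right) = - \frac{1}{2}$)
$t = \frac{7}{2}$ ($t = \left(7 - 7\right) - - \frac{7}{2} = \left(7 - 7\right) + \frac{7}{2} = 0 + \frac{7}{2} = \frac{7}{2} \approx 3.5$)
$\sqrt{-21204 + \left(\left(-11807 + t\right) - 11269\right)} = \sqrt{-21204 + \left(\left(-11807 + \frac{7}{2}\right) - 11269\right)} = \sqrt{-21204 - \frac{46145}{2}} = \sqrt{- \frac{88553}{2}} = \frac{i \sqrt{177106}}{2}$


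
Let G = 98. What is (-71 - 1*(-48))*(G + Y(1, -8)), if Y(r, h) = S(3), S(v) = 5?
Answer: -2369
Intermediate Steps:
Y(r, h) = 5
(-71 - 1*(-48))*(G + Y(1, -8)) = (-71 - 1*(-48))*(98 + 5) = (-71 + 48)*103 = -23*103 = -2369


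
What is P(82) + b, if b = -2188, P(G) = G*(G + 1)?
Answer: 4618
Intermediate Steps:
P(G) = G*(1 + G)
P(82) + b = 82*(1 + 82) - 2188 = 82*83 - 2188 = 6806 - 2188 = 4618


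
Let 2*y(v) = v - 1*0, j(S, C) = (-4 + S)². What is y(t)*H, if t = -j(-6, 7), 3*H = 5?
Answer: -250/3 ≈ -83.333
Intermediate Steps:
H = 5/3 (H = (⅓)*5 = 5/3 ≈ 1.6667)
t = -100 (t = -(-4 - 6)² = -1*(-10)² = -1*100 = -100)
y(v) = v/2 (y(v) = (v - 1*0)/2 = (v + 0)/2 = v/2)
y(t)*H = ((½)*(-100))*(5/3) = -50*5/3 = -250/3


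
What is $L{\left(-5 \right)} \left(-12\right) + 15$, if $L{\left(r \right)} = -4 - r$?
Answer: $3$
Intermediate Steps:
$L{\left(-5 \right)} \left(-12\right) + 15 = \left(-4 - -5\right) \left(-12\right) + 15 = \left(-4 + 5\right) \left(-12\right) + 15 = 1 \left(-12\right) + 15 = -12 + 15 = 3$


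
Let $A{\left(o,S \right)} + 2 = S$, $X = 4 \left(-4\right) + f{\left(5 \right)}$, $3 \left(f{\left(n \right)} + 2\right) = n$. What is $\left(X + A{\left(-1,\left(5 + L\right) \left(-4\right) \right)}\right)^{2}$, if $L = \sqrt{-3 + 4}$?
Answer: $\frac{16129}{9} \approx 1792.1$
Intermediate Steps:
$L = 1$ ($L = \sqrt{1} = 1$)
$f{\left(n \right)} = -2 + \frac{n}{3}$
$X = - \frac{49}{3}$ ($X = 4 \left(-4\right) + \left(-2 + \frac{1}{3} \cdot 5\right) = -16 + \left(-2 + \frac{5}{3}\right) = -16 - \frac{1}{3} = - \frac{49}{3} \approx -16.333$)
$A{\left(o,S \right)} = -2 + S$
$\left(X + A{\left(-1,\left(5 + L\right) \left(-4\right) \right)}\right)^{2} = \left(- \frac{49}{3} + \left(-2 + \left(5 + 1\right) \left(-4\right)\right)\right)^{2} = \left(- \frac{49}{3} + \left(-2 + 6 \left(-4\right)\right)\right)^{2} = \left(- \frac{49}{3} - 26\right)^{2} = \left(- \frac{127}{3}\right)^{2} = \frac{16129}{9}$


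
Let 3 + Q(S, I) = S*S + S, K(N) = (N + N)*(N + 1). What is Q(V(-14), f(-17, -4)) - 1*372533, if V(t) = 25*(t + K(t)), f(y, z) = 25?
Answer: 76198714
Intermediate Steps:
K(N) = 2*N*(1 + N) (K(N) = (2*N)*(1 + N) = 2*N*(1 + N))
V(t) = 25*t + 50*t*(1 + t) (V(t) = 25*(t + 2*t*(1 + t)) = 25*t + 50*t*(1 + t))
Q(S, I) = -3 + S + S**2 (Q(S, I) = -3 + (S*S + S) = -3 + (S**2 + S) = -3 + (S + S**2) = -3 + S + S**2)
Q(V(-14), f(-17, -4)) - 1*372533 = (-3 + 25*(-14)*(3 + 2*(-14)) + (25*(-14)*(3 + 2*(-14)))**2) - 1*372533 = (-3 + 25*(-14)*(3 - 28) + (25*(-14)*(3 - 28))**2) - 372533 = (-3 + 25*(-14)*(-25) + (25*(-14)*(-25))**2) - 372533 = (-3 + 8750 + 8750**2) - 372533 = (-3 + 8750 + 76562500) - 372533 = 76571247 - 372533 = 76198714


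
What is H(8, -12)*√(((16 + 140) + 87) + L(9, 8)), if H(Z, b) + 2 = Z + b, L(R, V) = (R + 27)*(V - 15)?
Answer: -18*I ≈ -18.0*I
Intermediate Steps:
L(R, V) = (-15 + V)*(27 + R) (L(R, V) = (27 + R)*(-15 + V) = (-15 + V)*(27 + R))
H(Z, b) = -2 + Z + b (H(Z, b) = -2 + (Z + b) = -2 + Z + b)
H(8, -12)*√(((16 + 140) + 87) + L(9, 8)) = (-2 + 8 - 12)*√(((16 + 140) + 87) + (-405 - 15*9 + 27*8 + 9*8)) = -6*√((156 + 87) + (-405 - 135 + 216 + 72)) = -6*√(243 - 252) = -18*I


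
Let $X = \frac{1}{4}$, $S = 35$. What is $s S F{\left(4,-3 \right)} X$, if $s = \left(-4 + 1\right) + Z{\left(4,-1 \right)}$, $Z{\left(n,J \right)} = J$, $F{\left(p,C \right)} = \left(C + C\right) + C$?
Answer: $315$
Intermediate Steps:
$F{\left(p,C \right)} = 3 C$ ($F{\left(p,C \right)} = 2 C + C = 3 C$)
$X = \frac{1}{4} \approx 0.25$
$s = -4$ ($s = \left(-4 + 1\right) - 1 = -3 - 1 = -4$)
$s S F{\left(4,-3 \right)} X = \left(-4\right) 35 \cdot 3 \left(-3\right) \frac{1}{4} = - 140 \left(\left(-9\right) \frac{1}{4}\right) = \left(-140\right) \left(- \frac{9}{4}\right) = 315$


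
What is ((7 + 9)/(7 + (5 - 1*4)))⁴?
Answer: 16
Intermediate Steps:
((7 + 9)/(7 + (5 - 1*4)))⁴ = (16/(7 + (5 - 4)))⁴ = (16/(7 + 1))⁴ = (16/8)⁴ = (16*(⅛))⁴ = 2⁴ = 16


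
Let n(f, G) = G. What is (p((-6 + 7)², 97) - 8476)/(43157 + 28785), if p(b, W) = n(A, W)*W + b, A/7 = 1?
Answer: 467/35971 ≈ 0.012983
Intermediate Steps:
A = 7 (A = 7*1 = 7)
p(b, W) = b + W² (p(b, W) = W*W + b = W² + b = b + W²)
(p((-6 + 7)², 97) - 8476)/(43157 + 28785) = (((-6 + 7)² + 97²) - 8476)/(43157 + 28785) = ((1² + 9409) - 8476)/71942 = ((1 + 9409) - 8476)*(1/71942) = (9410 - 8476)*(1/71942) = 934*(1/71942) = 467/35971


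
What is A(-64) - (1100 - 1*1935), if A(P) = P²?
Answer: 4931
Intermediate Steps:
A(-64) - (1100 - 1*1935) = (-64)² - (1100 - 1*1935) = 4096 - (1100 - 1935) = 4096 - 1*(-835) = 4096 + 835 = 4931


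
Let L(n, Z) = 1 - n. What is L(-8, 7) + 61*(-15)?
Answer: -906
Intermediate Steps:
L(-8, 7) + 61*(-15) = (1 - 1*(-8)) + 61*(-15) = (1 + 8) - 915 = 9 - 915 = -906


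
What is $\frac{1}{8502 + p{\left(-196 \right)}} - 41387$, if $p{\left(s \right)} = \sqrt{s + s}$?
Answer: $\frac{- 579418 \sqrt{2} + 351872273 i}{2 \left(- 4251 i + 7 \sqrt{2}\right)} \approx -41387.0 - 2.9802 \cdot 10^{-7} i$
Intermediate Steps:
$p{\left(s \right)} = \sqrt{2} \sqrt{s}$ ($p{\left(s \right)} = \sqrt{2 s} = \sqrt{2} \sqrt{s}$)
$\frac{1}{8502 + p{\left(-196 \right)}} - 41387 = \frac{1}{8502 + \sqrt{2} \sqrt{-196}} - 41387 = \frac{1}{8502 + \sqrt{2} \cdot 14 i} - 41387 = \frac{1}{8502 + 14 i \sqrt{2}} - 41387 = -41387 + \frac{1}{8502 + 14 i \sqrt{2}}$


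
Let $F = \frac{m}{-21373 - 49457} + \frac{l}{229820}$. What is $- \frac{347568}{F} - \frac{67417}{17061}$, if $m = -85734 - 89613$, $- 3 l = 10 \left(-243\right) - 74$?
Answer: $- \frac{1608830610055257991}{11475617300763} \approx -1.402 \cdot 10^{5}$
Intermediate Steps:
$l = \frac{2504}{3}$ ($l = - \frac{10 \left(-243\right) - 74}{3} = - \frac{-2430 - 74}{3} = \left(- \frac{1}{3}\right) \left(-2504\right) = \frac{2504}{3} \approx 834.67$)
$m = -175347$ ($m = -85734 - 89613 = -175347$)
$F = \frac{672622783}{271302510}$ ($F = - \frac{175347}{-21373 - 49457} + \frac{2504}{3 \cdot 229820} = - \frac{175347}{-70830} + \frac{2504}{3} \cdot \frac{1}{229820} = \left(-175347\right) \left(- \frac{1}{70830}\right) + \frac{626}{172365} = \frac{19483}{7870} + \frac{626}{172365} = \frac{672622783}{271302510} \approx 2.4792$)
$- \frac{347568}{F} - \frac{67417}{17061} = - \frac{347568}{\frac{672622783}{271302510}} - \frac{67417}{17061} = \left(-347568\right) \frac{271302510}{672622783} - \frac{67417}{17061} = - \frac{94296070795680}{672622783} - \frac{67417}{17061} = - \frac{1608830610055257991}{11475617300763}$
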